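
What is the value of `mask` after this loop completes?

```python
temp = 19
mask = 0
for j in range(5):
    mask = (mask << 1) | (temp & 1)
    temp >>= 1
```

Reverse lowest 5 bits of 19
`mask` takes the values: 0 → 1 → 3 → 6 → 12 → 25

Answer: 25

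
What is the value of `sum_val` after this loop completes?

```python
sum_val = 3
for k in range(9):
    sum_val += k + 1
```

Start at 3, add 1 to 9 = 48
`sum_val` takes the values: 3 → 4 → 6 → 9 → 13 → 18 → 24 → 31 → 39 → 48

Answer: 48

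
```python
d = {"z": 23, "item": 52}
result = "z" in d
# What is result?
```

Trace:
`d = {"z": 23, "item": 52}` → d = {'z': 23, 'item': 52}
`result = "z" in d` → result = True
So result = True

Answer: True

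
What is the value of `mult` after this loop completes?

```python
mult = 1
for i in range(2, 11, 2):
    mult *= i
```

Product of even numbers 2 to 10
`mult` takes the values: 1 → 2 → 8 → 48 → 384 → 3840

Answer: 3840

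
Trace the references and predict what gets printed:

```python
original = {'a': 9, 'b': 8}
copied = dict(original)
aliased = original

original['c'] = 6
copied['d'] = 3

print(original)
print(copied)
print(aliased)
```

Key concept: dict() creates copy, assignment creates alias.
Step by step:
`original = {'a': 9, 'b': 8}` → original = {'a': 9, 'b': 8}
`copied = dict(original)` → copied = {'a': 9, 'b': 8}
`aliased = original` → aliased = {'a': 9, 'b': 8} (same object as original)
`original['c'] = 6` → original = {'a': 9, 'b': 8, 'c': 6} (same object as aliased); aliased = {'a': 9, 'b': 8, 'c': 6} (same object as original)
`copied['d'] = 3` → copied = {'a': 9, 'b': 8, 'd': 3}
`print(original)` → prints {'a': 9, 'b': 8, 'c': 6}
`print(copied)` → prints {'a': 9, 'b': 8, 'd': 3}
`print(aliased)` → prints {'a': 9, 'b': 8, 'c': 6}

Answer:
{'a': 9, 'b': 8, 'c': 6}
{'a': 9, 'b': 8, 'd': 3}
{'a': 9, 'b': 8, 'c': 6}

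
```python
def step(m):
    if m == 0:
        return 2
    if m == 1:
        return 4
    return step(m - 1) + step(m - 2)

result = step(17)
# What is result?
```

Build up from base cases: step(0)=2, step(1)=4, step(2)=6, step(3)=10, step(4)=16, step(5)=26, step(6)=42, ..., step(17)=8362

Answer: 8362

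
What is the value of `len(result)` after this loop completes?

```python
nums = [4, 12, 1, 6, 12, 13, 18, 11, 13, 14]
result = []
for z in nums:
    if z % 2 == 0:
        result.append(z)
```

Count even numbers in [4, 12, 1, 6, 12, 13, 18, 11, 13, 14]
`result` takes the values: [] → [4] → [4, 12] → [4, 12, 6] → [4, 12, 6, 12] → [4, 12, 6, 12, 18] → [4, 12, 6, 12, 18, 14]
So `len(result)` = 6

Answer: 6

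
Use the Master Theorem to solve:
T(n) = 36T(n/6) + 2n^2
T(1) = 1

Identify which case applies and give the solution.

a=36, b=6, f(n)=2n^2. log_6(36) = 2. Since c=2 = 2, Case 2 applies: T(n) = Θ(n^log_b(a) · log n) = O(n^2 log n).

Answer: O(n^2 log n) - Case 2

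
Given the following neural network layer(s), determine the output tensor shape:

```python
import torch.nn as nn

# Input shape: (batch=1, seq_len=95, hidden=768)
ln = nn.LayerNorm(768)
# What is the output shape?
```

Input: (1, 95, 768) -> Output: (1, 95, 768)

Answer: (1, 95, 768)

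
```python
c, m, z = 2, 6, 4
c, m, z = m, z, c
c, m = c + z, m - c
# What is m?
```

Trace:
`c, m, z = 2, 6, 4` → c = 2; m = 6; z = 4
`c, m, z = m, z, c` → c = 6; m = 4; z = 2
`c, m = c + z, m - c` → c = 8; m = -2
So m = -2

Answer: -2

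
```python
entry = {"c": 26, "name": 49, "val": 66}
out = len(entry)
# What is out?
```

Trace:
`entry = {"c": 26, "name": 49, "val": 66}` → entry = {'c': 26, 'name': 49, 'val': 66}
`out = len(entry)` → out = 3
So out = 3

Answer: 3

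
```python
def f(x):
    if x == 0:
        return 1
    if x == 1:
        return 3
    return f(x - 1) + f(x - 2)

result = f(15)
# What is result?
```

Build up from base cases: f(0)=1, f(1)=3, f(2)=4, f(3)=7, f(4)=11, f(5)=18, f(6)=29, ..., f(15)=2207

Answer: 2207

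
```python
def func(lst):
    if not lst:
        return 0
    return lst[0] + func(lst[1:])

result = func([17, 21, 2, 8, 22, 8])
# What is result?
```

17 + 21 + 2 + 8 + 22 + 8 + 0 = 78

Answer: 78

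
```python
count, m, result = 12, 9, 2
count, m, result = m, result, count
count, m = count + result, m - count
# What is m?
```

Trace:
`count, m, result = 12, 9, 2` → count = 12; m = 9; result = 2
`count, m, result = m, result, count` → count = 9; m = 2; result = 12
`count, m = count + result, m - count` → count = 21; m = -7
So m = -7

Answer: -7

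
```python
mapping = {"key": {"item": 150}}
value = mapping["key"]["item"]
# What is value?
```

Trace:
`mapping = {"key": {"item": 150}}` → mapping = {'key': {'item': 150}}
`value = mapping["key"]["item"]` → value = 150
So value = 150

Answer: 150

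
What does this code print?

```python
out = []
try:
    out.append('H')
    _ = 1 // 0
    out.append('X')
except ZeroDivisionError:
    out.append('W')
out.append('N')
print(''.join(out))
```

Execution trace: 'H' (try body) → 'W' (except ZeroDivisionError) → 'N' (after the try/except). Output: HWN

Answer: HWN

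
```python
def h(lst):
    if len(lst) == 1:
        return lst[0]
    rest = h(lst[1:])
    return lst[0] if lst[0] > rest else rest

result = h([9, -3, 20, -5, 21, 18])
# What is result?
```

Recursive max over [9, -3, 20, -5, 21, 18] = 21

Answer: 21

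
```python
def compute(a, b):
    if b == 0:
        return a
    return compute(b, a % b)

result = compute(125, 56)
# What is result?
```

compute(125, 56) -> compute(56, 13) -> compute(13, 4) -> compute(4, 1) -> compute(1, 0) -> 1

Answer: 1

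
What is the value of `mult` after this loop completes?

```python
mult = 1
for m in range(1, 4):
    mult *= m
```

3! = 6
`mult` takes the values: 1 → 2 → 6

Answer: 6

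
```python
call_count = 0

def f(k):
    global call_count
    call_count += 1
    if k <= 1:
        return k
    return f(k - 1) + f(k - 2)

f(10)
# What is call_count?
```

Calls(k) = 1 + Calls(k-1) + Calls(k-2); Calls(0)=Calls(1)=1. For k=10 this gives 177.

Answer: 177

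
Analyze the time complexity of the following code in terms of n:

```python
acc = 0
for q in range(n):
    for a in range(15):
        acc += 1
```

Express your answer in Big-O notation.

Each loop level contributes: n × 1. Multiplying the contributions gives O(n).

Answer: O(n)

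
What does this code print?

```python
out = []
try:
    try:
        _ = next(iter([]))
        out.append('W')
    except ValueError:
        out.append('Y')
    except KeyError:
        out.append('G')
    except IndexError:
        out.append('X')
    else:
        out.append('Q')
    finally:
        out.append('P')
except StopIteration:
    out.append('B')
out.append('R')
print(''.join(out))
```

Execution trace: 'P' (finally) → 'B' (outer except StopIteration) → 'R' (after the try/except). Output: PBR

Answer: PBR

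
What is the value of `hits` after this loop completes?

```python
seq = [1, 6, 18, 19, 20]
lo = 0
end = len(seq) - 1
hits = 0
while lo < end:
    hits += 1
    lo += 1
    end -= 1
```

Iterations until pointers meet (list length 5)
`hits` takes the values: 0 → 1 → 2

Answer: 2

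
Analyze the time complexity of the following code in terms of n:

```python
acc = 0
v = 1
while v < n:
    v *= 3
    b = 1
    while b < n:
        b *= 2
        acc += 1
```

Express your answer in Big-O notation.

Each loop level contributes: log n × log n. Multiplying the contributions gives O(log² n).

Answer: O(log² n)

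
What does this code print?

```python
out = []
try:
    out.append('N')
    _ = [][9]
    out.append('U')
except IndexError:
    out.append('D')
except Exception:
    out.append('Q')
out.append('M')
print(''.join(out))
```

Execution trace: 'N' (try body) → 'D' (except IndexError) → 'M' (after the try/except). Output: NDM

Answer: NDM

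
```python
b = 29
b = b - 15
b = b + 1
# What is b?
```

Trace:
`b = 29` → b = 29
`b = b - 15` → b = 14
`b = b + 1` → b = 15
So b = 15

Answer: 15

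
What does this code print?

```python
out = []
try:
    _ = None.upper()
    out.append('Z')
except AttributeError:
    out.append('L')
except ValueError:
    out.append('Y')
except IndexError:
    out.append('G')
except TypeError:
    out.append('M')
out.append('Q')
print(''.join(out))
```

Execution trace: 'L' (except AttributeError) → 'Q' (after the try/except). Output: LQ

Answer: LQ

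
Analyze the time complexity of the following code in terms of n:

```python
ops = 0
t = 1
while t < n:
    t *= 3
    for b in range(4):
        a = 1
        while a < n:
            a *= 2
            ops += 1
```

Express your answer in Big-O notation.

Each loop level contributes: log n × 1 × log n. Multiplying the contributions gives O(log² n).

Answer: O(log² n)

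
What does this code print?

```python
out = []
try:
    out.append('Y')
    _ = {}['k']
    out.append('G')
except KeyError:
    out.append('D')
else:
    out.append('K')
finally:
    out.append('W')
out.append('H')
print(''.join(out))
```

Execution trace: 'Y' (try body) → 'D' (except KeyError) → 'W' (finally) → 'H' (after the try/except). Output: YDWH

Answer: YDWH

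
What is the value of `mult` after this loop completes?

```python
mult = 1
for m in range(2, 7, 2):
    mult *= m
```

Product of even numbers 2 to 6
`mult` takes the values: 1 → 2 → 8 → 48

Answer: 48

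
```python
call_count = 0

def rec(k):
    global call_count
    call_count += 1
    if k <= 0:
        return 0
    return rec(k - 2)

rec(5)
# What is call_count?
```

Linear recursion stepping by 2: 4 calls from k=5 down to ≤0.

Answer: 4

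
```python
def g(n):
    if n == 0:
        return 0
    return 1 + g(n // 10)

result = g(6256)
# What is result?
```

Count of digits of 6256: 4

Answer: 4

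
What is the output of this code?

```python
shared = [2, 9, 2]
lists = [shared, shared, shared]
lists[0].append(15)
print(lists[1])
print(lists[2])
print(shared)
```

Key concept: list of same reference.
Step by step:
`shared = [2, 9, 2]` → shared = [2, 9, 2]
`lists = [shared, shared, shared]` → lists = [[2, 9, 2], [2, 9, 2], [2, 9, 2]]
`lists[0].append(15)` → shared = [2, 9, 2, 15]; lists = [[2, 9, 2, 15], [2, 9, 2, 15], [2, 9, 2, 15]]
`print(lists[1])` → prints [2, 9, 2, 15]
`print(lists[2])` → prints [2, 9, 2, 15]
`print(shared)` → prints [2, 9, 2, 15]

Answer:
[2, 9, 2, 15]
[2, 9, 2, 15]
[2, 9, 2, 15]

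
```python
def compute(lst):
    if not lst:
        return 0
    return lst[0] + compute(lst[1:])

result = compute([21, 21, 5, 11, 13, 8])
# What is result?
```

21 + 21 + 5 + 11 + 13 + 8 + 0 = 79

Answer: 79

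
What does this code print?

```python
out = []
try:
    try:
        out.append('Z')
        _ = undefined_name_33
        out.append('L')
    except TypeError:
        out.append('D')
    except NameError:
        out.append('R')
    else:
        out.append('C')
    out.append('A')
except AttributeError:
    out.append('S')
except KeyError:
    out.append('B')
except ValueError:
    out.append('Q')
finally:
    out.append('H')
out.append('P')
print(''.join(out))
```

Execution trace: 'Z' (inner try body) → 'R' (inner except NameError) → 'A' (try body, no exception) → 'H' (finally) → 'P' (after the try/except). Output: ZRAHP

Answer: ZRAHP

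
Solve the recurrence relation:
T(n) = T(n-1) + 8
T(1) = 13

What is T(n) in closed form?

Unrolling: T(n) = T(1) + 8·(n-1) = 13 + 8(n-1) = 8n + 5.

Answer: T(n) = 8n + 5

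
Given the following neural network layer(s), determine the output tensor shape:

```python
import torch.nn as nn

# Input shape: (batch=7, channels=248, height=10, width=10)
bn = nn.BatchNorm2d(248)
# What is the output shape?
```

Input: (7, 248, 10, 10) -> Output: (7, 248, 10, 10)

Answer: (7, 248, 10, 10)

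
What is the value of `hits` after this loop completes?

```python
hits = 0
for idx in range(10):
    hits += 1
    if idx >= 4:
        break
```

Loop breaks when idx reaches 4, hits is 5
`hits` takes the values: 0 → 1 → 2 → 3 → 4 → 5

Answer: 5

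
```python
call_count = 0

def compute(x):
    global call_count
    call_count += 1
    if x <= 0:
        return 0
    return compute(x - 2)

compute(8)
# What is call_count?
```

Linear recursion stepping by 2: 5 calls from x=8 down to ≤0.

Answer: 5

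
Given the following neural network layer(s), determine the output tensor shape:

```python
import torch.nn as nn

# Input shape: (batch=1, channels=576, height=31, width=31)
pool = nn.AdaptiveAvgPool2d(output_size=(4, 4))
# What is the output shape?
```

Input: (1, 576, 31, 31) -> Output: (1, 576, 4, 4)

Answer: (1, 576, 4, 4)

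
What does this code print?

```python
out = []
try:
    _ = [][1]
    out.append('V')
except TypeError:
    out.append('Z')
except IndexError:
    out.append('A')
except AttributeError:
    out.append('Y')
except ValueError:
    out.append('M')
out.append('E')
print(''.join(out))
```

Execution trace: 'A' (except IndexError) → 'E' (after the try/except). Output: AE

Answer: AE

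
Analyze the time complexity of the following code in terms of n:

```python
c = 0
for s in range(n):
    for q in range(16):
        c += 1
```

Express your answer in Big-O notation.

Each loop level contributes: n × 1. Multiplying the contributions gives O(n).

Answer: O(n)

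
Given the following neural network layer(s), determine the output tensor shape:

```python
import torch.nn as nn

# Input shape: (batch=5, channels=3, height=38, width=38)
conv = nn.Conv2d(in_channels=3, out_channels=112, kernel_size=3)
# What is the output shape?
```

Input: (5, 3, 38, 38) -> Output: (5, 112, 36, 36)

Answer: (5, 112, 36, 36)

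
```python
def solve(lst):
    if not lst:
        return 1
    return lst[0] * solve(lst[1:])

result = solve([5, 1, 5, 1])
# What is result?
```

Product over [5, 1, 5, 1] = 5 * 1 * 5 * 1 = 25

Answer: 25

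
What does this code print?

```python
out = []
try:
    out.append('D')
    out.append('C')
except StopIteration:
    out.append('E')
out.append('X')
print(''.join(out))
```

Execution trace: 'D' (try body) → 'C' (try body, no exception) → 'X' (after the try/except). Output: DCX

Answer: DCX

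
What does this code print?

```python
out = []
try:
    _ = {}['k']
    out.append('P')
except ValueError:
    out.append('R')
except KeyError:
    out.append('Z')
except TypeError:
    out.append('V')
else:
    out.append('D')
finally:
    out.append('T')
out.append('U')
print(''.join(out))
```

Execution trace: 'Z' (except KeyError) → 'T' (finally) → 'U' (after the try/except). Output: ZTU

Answer: ZTU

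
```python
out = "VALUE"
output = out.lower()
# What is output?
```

Trace:
`out = "VALUE"` → out = 'VALUE'
`output = out.lower()` → output = 'value'
So output = 'value'

Answer: 'value'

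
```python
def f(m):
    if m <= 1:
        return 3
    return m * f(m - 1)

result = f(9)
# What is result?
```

f(9) = 9 * 8 * 7 * 6 * 5 * 4 * 3 * 2 * 3 = 1088640

Answer: 1088640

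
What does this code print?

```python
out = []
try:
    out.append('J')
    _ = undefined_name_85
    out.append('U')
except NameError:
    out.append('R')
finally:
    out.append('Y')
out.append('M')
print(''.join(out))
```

Execution trace: 'J' (try body) → 'R' (except NameError) → 'Y' (finally) → 'M' (after the try/except). Output: JRYM

Answer: JRYM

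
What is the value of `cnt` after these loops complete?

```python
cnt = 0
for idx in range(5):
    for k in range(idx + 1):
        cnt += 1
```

Triangle: 1 + 2 + ... + 5
`cnt` takes the values: 0 → 1 → 2 → 3 → 4 → 5 → 6 → 7 → 8 → 9 → 10 → 11 → 12 → 13 → 14 → 15

Answer: 15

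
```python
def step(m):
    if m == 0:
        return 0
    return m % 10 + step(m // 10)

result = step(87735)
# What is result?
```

Sum of digits of 87735: 5 + 3 + 7 + 7 + 8 = 30

Answer: 30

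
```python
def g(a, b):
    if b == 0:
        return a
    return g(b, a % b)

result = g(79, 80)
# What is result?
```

g(79, 80) -> g(80, 79) -> g(79, 1) -> g(1, 0) -> 1

Answer: 1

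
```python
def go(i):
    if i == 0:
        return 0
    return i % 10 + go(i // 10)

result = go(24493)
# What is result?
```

Sum of digits of 24493: 3 + 9 + 4 + 4 + 2 = 22

Answer: 22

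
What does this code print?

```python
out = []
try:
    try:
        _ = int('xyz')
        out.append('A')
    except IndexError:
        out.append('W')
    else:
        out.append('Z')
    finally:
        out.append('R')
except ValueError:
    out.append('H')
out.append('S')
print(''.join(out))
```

Execution trace: 'R' (finally) → 'H' (outer except ValueError) → 'S' (after the try/except). Output: RHS

Answer: RHS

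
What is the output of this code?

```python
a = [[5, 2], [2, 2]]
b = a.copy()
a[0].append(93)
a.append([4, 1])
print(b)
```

Key concept: shallow copy with nested lists.
Step by step:
`a = [[5, 2], [2, 2]]` → a = [[5, 2], [2, 2]]
`b = a.copy()` → b = [[5, 2], [2, 2]]
`a[0].append(93)` → a = [[5, 2, 93], [2, 2]]; b = [[5, 2, 93], [2, 2]]
`a.append([4, 1])` → a = [[5, 2, 93], [2, 2], [4, 1]]
`print(b)` → prints [[5, 2, 93], [2, 2]]

Answer: [[5, 2, 93], [2, 2]]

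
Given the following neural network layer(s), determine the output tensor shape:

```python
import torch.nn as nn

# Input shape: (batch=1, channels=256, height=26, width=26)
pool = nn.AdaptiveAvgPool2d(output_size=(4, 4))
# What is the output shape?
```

Input: (1, 256, 26, 26) -> Output: (1, 256, 4, 4)

Answer: (1, 256, 4, 4)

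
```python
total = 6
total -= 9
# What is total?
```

Trace:
`total = 6` → total = 6
`total -= 9` → total = -3
So total = -3

Answer: -3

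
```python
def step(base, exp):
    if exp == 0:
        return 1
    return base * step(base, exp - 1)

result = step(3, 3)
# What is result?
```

step(3, 3) = 3 * 3 * 3 = 27

Answer: 27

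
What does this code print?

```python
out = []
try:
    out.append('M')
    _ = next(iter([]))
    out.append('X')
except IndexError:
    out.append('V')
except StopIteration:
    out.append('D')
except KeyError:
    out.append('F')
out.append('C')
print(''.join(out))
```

Execution trace: 'M' (try body) → 'D' (except StopIteration) → 'C' (after the try/except). Output: MDC

Answer: MDC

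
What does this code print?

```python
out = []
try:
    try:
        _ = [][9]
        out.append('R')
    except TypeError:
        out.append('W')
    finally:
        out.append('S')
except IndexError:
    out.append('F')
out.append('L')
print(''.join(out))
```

Execution trace: 'S' (finally) → 'F' (outer except IndexError) → 'L' (after the try/except). Output: SFL

Answer: SFL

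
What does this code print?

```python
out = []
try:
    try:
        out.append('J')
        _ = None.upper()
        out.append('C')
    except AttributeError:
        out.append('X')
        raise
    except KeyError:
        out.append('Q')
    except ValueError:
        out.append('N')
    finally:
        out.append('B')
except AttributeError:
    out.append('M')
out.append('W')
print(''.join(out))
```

Execution trace: 'J' (inner try body) → 'X' (inner except AttributeError) → 'B' (inner finally) → 'M' (outer except AttributeError) → 'W' (after the try/except). Output: JXBMW

Answer: JXBMW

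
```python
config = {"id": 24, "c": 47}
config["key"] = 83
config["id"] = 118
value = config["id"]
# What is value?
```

Trace:
`config = {"id": 24, "c": 47}` → config = {'id': 24, 'c': 47}
`config["key"] = 83` → config = {'id': 24, 'c': 47, 'key': 83}
`config["id"] = 118` → config = {'id': 118, 'c': 47, 'key': 83}
`value = config["id"]` → value = 118
So value = 118

Answer: 118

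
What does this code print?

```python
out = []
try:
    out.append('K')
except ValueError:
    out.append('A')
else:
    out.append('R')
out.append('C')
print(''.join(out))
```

Execution trace: 'K' (try body, no exception) → 'R' (else) → 'C' (after the try/except). Output: KRC

Answer: KRC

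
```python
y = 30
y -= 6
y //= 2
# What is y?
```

Trace:
`y = 30` → y = 30
`y -= 6` → y = 24
`y //= 2` → y = 12
So y = 12

Answer: 12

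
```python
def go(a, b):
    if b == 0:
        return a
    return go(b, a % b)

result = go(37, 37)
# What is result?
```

go(37, 37) -> go(37, 0) -> 37

Answer: 37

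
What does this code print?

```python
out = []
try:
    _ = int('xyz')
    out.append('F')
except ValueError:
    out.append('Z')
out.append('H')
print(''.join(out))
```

Execution trace: 'Z' (except ValueError) → 'H' (after the try/except). Output: ZH

Answer: ZH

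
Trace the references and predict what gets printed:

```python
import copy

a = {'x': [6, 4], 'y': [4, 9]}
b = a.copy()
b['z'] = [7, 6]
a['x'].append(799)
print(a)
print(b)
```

Key concept: shallow copy of dict with mutable values.
Step by step:
`a = {'x': [6, 4], 'y': [4, 9]}` → a = {'x': [6, 4], 'y': [4, 9]}
`b = a.copy()` → b = {'x': [6, 4], 'y': [4, 9]}
`b['z'] = [7, 6]` → b = {'x': [6, 4], 'y': [4, 9], 'z': [7, 6]}
`a['x'].append(799)` → a = {'x': [6, 4, 799], 'y': [4, 9]}; b = {'x': [6, 4, 799], 'y': [4, 9], 'z': [7, 6]}
`print(a)` → prints {'x': [6, 4, 799], 'y': [4, 9]}
`print(b)` → prints {'x': [6, 4, 799], 'y': [4, 9], 'z': [7, 6]}

Answer:
{'x': [6, 4, 799], 'y': [4, 9]}
{'x': [6, 4, 799], 'y': [4, 9], 'z': [7, 6]}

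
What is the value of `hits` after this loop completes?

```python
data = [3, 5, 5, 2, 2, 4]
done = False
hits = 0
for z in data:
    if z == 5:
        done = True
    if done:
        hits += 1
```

Count elements after first 5 in [3, 5, 5, 2, 2, 4]
`hits` takes the values: 0 → 1 → 2 → 3 → 4 → 5

Answer: 5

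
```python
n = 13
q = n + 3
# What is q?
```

Trace:
`n = 13` → n = 13
`q = n + 3` → q = 16
So q = 16

Answer: 16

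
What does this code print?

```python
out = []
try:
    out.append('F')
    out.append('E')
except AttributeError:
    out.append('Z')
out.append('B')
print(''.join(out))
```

Execution trace: 'F' (try body) → 'E' (try body, no exception) → 'B' (after the try/except). Output: FEB

Answer: FEB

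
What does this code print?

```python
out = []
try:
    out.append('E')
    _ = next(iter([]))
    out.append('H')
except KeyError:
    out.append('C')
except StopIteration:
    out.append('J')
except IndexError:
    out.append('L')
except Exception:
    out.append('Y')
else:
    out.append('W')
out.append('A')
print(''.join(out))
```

Execution trace: 'E' (try body) → 'J' (except StopIteration) → 'A' (after the try/except). Output: EJA

Answer: EJA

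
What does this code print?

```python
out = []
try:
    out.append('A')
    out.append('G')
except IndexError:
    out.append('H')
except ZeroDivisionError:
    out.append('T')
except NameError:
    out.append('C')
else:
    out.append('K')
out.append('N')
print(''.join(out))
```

Execution trace: 'A' (try body) → 'G' (try body, no exception) → 'K' (else) → 'N' (after the try/except). Output: AGKN

Answer: AGKN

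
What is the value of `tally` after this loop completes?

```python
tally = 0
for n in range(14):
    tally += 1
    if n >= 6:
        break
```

Loop breaks when n reaches 6, tally is 7
`tally` takes the values: 0 → 1 → 2 → 3 → 4 → 5 → 6 → 7

Answer: 7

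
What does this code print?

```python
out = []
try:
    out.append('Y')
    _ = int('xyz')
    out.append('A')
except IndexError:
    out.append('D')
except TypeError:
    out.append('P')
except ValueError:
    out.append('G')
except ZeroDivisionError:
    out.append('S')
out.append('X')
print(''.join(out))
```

Execution trace: 'Y' (try body) → 'G' (except ValueError) → 'X' (after the try/except). Output: YGX

Answer: YGX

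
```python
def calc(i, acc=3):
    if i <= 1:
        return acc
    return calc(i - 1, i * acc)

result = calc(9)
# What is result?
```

Accumulator trace (n, acc): (9, 3) -> (8, 27) -> (7, 216) -> (6, 1512) -> (5, 9072) -> (4, 45360) -> (3, 181440) -> (2, 544320) -> (1, 1088640) -> return 1088640

Answer: 1088640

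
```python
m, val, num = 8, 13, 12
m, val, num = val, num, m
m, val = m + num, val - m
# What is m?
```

Trace:
`m, val, num = 8, 13, 12` → m = 8; val = 13; num = 12
`m, val, num = val, num, m` → m = 13; val = 12; num = 8
`m, val = m + num, val - m` → m = 21; val = -1
So m = 21

Answer: 21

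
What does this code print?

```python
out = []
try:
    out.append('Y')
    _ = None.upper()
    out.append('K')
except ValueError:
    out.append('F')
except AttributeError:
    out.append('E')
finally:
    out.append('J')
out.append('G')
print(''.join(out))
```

Execution trace: 'Y' (try body) → 'E' (except AttributeError) → 'J' (finally) → 'G' (after the try/except). Output: YEJG

Answer: YEJG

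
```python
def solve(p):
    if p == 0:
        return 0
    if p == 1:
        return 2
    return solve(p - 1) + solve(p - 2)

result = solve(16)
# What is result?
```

Build up from base cases: solve(0)=0, solve(1)=2, solve(2)=2, solve(3)=4, solve(4)=6, solve(5)=10, solve(6)=16, ..., solve(16)=1974

Answer: 1974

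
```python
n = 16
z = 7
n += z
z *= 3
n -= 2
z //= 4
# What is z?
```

Trace:
`n = 16` → n = 16
`z = 7` → z = 7
`n += z` → n = 23
`z *= 3` → z = 21
`n -= 2` → n = 21
`z //= 4` → z = 5
So z = 5

Answer: 5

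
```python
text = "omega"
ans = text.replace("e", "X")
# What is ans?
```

Trace:
`text = "omega"` → text = 'omega'
`ans = text.replace("e", "X")` → ans = 'omXga'
So ans = 'omXga'

Answer: 'omXga'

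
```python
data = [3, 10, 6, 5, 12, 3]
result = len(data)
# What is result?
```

Trace:
`data = [3, 10, 6, 5, 12, 3]` → data = [3, 10, 6, 5, 12, 3]
`result = len(data)` → result = 6
So result = 6

Answer: 6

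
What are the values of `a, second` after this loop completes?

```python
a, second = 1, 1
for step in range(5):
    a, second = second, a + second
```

Fibonacci: after 5 iterations
`a, second` takes the values: (1, 1) → (1, 2) → (2, 3) → (3, 5) → (5, 8) → (8, 13)

Answer: 8, 13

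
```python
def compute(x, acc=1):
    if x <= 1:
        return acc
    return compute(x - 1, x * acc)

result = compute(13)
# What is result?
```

Accumulator trace (n, acc): (13, 1) -> (12, 13) -> (11, 156) -> (10, 1716) -> (9, 17160) -> (8, 154440) -> (7, 1235520) -> (6, 8648640) -> (5, 51891840) -> (4, 259459200) -> (3, 1037836800) -> (2, 3113510400) -> (1, 6227020800) -> return 6227020800

Answer: 6227020800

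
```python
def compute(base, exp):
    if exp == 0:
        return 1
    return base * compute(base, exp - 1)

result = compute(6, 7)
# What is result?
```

compute(6, 7) = 6 * 6 * 6 * 6 * 6 * 6 * 6 = 279936

Answer: 279936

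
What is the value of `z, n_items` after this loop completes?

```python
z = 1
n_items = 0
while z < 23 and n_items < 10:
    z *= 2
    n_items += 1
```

Double until >= 23 or 10 iterations
`z, n_items` takes the values: (1, 0) → (2, 0) → (2, 1) → (4, 1) → (4, 2) → (8, 2) → (8, 3) → (16, 3) → (16, 4) → (32, 4) → (32, 5)

Answer: 32, 5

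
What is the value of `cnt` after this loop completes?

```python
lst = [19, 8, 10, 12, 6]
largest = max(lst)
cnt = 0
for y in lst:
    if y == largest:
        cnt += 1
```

Count of max value 19 in [19, 8, 10, 12, 6]
`cnt` takes the values: 0 → 1

Answer: 1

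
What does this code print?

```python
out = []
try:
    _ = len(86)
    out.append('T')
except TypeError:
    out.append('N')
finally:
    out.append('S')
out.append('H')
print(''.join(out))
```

Execution trace: 'N' (except TypeError) → 'S' (finally) → 'H' (after the try/except). Output: NSH

Answer: NSH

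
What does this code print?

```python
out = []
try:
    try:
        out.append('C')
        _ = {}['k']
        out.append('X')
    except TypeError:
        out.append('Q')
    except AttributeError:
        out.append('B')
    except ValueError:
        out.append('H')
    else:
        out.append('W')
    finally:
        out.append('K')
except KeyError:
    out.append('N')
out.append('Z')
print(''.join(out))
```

Execution trace: 'C' (try body) → 'K' (finally) → 'N' (outer except KeyError) → 'Z' (after the try/except). Output: CKNZ

Answer: CKNZ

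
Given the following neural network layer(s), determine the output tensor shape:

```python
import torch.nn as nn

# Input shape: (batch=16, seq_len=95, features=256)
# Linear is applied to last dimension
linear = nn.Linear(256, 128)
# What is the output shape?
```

Input: (16, 95, 256) -> Output: (16, 95, 128)

Answer: (16, 95, 128)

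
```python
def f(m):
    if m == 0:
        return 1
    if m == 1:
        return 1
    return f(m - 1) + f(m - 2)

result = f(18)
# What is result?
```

Build up from base cases: f(0)=1, f(1)=1, f(2)=2, f(3)=3, f(4)=5, f(5)=8, f(6)=13, ..., f(18)=4181

Answer: 4181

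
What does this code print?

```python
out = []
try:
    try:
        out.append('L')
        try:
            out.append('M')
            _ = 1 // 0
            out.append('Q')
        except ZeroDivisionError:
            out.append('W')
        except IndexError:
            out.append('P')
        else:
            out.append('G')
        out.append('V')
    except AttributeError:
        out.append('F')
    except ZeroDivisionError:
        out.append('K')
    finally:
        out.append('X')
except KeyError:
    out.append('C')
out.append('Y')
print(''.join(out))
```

Execution trace: 'L' (try body) → 'M' (inner try body) → 'W' (inner except ZeroDivisionError) → 'V' (try body, no exception) → 'X' (finally) → 'Y' (after the try/except). Output: LMWVXY

Answer: LMWVXY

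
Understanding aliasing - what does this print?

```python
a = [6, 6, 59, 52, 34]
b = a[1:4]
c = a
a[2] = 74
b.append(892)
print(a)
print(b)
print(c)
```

Key concept: slice vs alias.
Step by step:
`a = [6, 6, 59, 52, 34]` → a = [6, 6, 59, 52, 34]
`b = a[1:4]` → b = [6, 59, 52]
`c = a` → c = [6, 6, 59, 52, 34] (same object as a)
`a[2] = 74` → a = [6, 6, 74, 52, 34] (same object as c); c = [6, 6, 74, 52, 34] (same object as a)
`b.append(892)` → b = [6, 59, 52, 892]
`print(a)` → prints [6, 6, 74, 52, 34]
`print(b)` → prints [6, 59, 52, 892]
`print(c)` → prints [6, 6, 74, 52, 34]

Answer:
[6, 6, 74, 52, 34]
[6, 59, 52, 892]
[6, 6, 74, 52, 34]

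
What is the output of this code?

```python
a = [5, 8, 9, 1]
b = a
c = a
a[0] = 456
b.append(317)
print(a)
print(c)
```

Key concept: multiple aliases.
Step by step:
`a = [5, 8, 9, 1]` → a = [5, 8, 9, 1]
`b = a` → b = [5, 8, 9, 1] (same object as a)
`c = a` → c = [5, 8, 9, 1] (same object as a, b)
`a[0] = 456` → a = [456, 8, 9, 1] (same object as b, c); b = [456, 8, 9, 1] (same object as a, c); c = [456, 8, 9, 1] (same object as a, b)
`b.append(317)` → a = [456, 8, 9, 1, 317] (same object as b, c); b = [456, 8, 9, 1, 317] (same object as a, c); c = [456, 8, 9, 1, 317] (same object as a, b)
`print(a)` → prints [456, 8, 9, 1, 317]
`print(c)` → prints [456, 8, 9, 1, 317]

Answer:
[456, 8, 9, 1, 317]
[456, 8, 9, 1, 317]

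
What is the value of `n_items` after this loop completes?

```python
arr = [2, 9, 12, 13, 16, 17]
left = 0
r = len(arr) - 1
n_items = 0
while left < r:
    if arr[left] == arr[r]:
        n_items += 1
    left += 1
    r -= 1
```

Count matching pairs from ends
`n_items` takes the values: 0

Answer: 0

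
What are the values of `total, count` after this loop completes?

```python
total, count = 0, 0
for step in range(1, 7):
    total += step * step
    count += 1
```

Sum of squares and count
`total, count` takes the values: (0, 0) → (1, 0) → (1, 1) → (5, 1) → (5, 2) → (14, 2) → (14, 3) → (30, 3) → (30, 4) → (55, 4) → (55, 5) → (91, 5) → (91, 6)

Answer: 91, 6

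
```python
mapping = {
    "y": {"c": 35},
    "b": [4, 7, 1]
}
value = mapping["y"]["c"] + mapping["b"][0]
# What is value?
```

Trace:
`mapping = { ...` → mapping = {'y': {'c': 35}, 'b': [4, 7, 1]}
`value = mapping["y"]["c"] + mapping["b"][0]` → value = 39
So value = 39

Answer: 39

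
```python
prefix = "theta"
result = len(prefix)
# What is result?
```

Trace:
`prefix = "theta"` → prefix = 'theta'
`result = len(prefix)` → result = 5
So result = 5

Answer: 5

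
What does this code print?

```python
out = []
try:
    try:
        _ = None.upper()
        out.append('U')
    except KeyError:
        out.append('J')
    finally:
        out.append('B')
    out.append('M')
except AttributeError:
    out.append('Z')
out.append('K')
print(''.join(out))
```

Execution trace: 'B' (inner finally) → 'Z' (except AttributeError) → 'K' (after the try/except). Output: BZK

Answer: BZK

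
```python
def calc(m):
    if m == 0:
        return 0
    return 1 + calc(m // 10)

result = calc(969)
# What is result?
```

Count of digits of 969: 3

Answer: 3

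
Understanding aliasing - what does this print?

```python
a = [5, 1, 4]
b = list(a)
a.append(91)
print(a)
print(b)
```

Key concept: list() constructor creates copy.
Step by step:
`a = [5, 1, 4]` → a = [5, 1, 4]
`b = list(a)` → b = [5, 1, 4]
`a.append(91)` → a = [5, 1, 4, 91]
`print(a)` → prints [5, 1, 4, 91]
`print(b)` → prints [5, 1, 4]

Answer:
[5, 1, 4, 91]
[5, 1, 4]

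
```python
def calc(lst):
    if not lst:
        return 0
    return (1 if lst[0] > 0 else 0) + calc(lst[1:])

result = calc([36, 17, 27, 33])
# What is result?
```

Count of positive elements in [36, 17, 27, 33] = 4

Answer: 4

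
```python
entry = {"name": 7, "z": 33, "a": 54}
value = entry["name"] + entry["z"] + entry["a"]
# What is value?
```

Trace:
`entry = {"name": 7, "z": 33, "a": 54}` → entry = {'name': 7, 'z': 33, 'a': 54}
`value = entry["name"] + entry["z"] + entry["a"]` → value = 94
So value = 94

Answer: 94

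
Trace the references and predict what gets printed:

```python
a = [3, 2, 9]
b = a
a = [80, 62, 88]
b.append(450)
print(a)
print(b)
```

Key concept: rebinding vs mutation: a is rebound to a new list, b still points at the original.
Step by step:
`a = [3, 2, 9]` → a = [3, 2, 9]
`b = a` → b = [3, 2, 9] (same object as a)
`a = [80, 62, 88]` → a = [80, 62, 88]
`b.append(450)` → b = [3, 2, 9, 450]
`print(a)` → prints [80, 62, 88]
`print(b)` → prints [3, 2, 9, 450]

Answer:
[80, 62, 88]
[3, 2, 9, 450]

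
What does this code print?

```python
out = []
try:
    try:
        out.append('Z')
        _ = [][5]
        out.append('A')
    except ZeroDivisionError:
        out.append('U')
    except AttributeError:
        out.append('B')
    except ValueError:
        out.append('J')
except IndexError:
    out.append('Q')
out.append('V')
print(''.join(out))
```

Execution trace: 'Z' (try body) → 'Q' (outer except IndexError) → 'V' (after the try/except). Output: ZQV

Answer: ZQV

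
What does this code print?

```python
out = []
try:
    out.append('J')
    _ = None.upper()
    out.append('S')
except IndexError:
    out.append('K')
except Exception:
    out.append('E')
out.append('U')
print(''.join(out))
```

Execution trace: 'J' (try body) → 'E' (except Exception) → 'U' (after the try/except). Output: JEU

Answer: JEU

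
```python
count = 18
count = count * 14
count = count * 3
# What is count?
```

Trace:
`count = 18` → count = 18
`count = count * 14` → count = 252
`count = count * 3` → count = 756
So count = 756

Answer: 756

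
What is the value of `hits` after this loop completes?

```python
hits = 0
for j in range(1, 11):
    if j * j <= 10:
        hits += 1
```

Count numbers where j² ≤ 10
`hits` takes the values: 0 → 1 → 2 → 3

Answer: 3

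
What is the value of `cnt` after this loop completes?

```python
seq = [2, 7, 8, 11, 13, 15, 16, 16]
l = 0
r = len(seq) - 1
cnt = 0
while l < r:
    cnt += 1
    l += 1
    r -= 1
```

Iterations until pointers meet (list length 8)
`cnt` takes the values: 0 → 1 → 2 → 3 → 4

Answer: 4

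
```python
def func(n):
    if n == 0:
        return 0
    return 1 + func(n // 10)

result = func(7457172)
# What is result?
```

Count of digits of 7457172: 7

Answer: 7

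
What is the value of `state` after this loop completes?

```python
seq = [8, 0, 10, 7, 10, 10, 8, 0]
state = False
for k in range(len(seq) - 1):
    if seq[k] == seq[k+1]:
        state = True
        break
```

Check consecutive duplicates in [8, 0, 10, 7, 10, 10, 8, 0]
`state` takes the values: False → True

Answer: True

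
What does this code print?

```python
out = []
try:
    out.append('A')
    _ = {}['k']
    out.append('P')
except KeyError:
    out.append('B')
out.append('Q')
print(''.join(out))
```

Execution trace: 'A' (try body) → 'B' (except KeyError) → 'Q' (after the try/except). Output: ABQ

Answer: ABQ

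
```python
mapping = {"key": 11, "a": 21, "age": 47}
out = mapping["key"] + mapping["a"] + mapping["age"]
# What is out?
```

Trace:
`mapping = {"key": 11, "a": 21, "age": 47}` → mapping = {'key': 11, 'a': 21, 'age': 47}
`out = mapping["key"] + mapping["a"] + mapping["age"]` → out = 79
So out = 79

Answer: 79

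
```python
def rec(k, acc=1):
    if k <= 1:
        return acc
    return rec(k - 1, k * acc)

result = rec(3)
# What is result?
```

Accumulator trace (n, acc): (3, 1) -> (2, 3) -> (1, 6) -> return 6

Answer: 6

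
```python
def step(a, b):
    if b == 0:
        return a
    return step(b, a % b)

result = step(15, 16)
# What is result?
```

step(15, 16) -> step(16, 15) -> step(15, 1) -> step(1, 0) -> 1

Answer: 1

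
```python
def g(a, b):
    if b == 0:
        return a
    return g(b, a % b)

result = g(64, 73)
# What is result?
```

g(64, 73) -> g(73, 64) -> g(64, 9) -> g(9, 1) -> g(1, 0) -> 1

Answer: 1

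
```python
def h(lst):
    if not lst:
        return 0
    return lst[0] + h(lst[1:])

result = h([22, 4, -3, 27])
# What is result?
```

22 + 4 + (-3) + 27 + 0 = 50

Answer: 50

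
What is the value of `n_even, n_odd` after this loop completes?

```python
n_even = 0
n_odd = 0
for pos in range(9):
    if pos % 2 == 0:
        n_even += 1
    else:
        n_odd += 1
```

Count evens and odds in range(9)
`n_even, n_odd` takes the values: (0, 0) → (1, 0) → (1, 1) → (2, 1) → (2, 2) → (3, 2) → (3, 3) → (4, 3) → (4, 4) → (5, 4)

Answer: 5, 4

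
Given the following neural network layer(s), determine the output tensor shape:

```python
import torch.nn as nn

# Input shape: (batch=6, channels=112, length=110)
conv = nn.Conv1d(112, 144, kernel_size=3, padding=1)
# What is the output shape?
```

Input: (6, 112, 110) -> Output: (6, 144, 110)

Answer: (6, 144, 110)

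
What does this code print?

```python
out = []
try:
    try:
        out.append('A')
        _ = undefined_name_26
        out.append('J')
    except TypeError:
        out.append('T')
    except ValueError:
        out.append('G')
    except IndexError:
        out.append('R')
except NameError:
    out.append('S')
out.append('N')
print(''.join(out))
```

Execution trace: 'A' (try body) → 'S' (outer except NameError) → 'N' (after the try/except). Output: ASN

Answer: ASN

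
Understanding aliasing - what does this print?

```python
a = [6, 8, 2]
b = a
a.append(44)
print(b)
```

Key concept: basic list aliasing.
Step by step:
`a = [6, 8, 2]` → a = [6, 8, 2]
`b = a` → b = [6, 8, 2] (same object as a)
`a.append(44)` → a = [6, 8, 2, 44] (same object as b); b = [6, 8, 2, 44] (same object as a)
`print(b)` → prints [6, 8, 2, 44]

Answer: [6, 8, 2, 44]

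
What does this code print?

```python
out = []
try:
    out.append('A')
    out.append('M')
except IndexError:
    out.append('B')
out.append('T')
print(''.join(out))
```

Execution trace: 'A' (try body) → 'M' (try body, no exception) → 'T' (after the try/except). Output: AMT

Answer: AMT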